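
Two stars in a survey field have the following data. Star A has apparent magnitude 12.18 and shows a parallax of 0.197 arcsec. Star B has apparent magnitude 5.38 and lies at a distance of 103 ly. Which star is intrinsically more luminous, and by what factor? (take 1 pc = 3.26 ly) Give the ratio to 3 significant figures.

Star B is more luminous, by a factor of 20300.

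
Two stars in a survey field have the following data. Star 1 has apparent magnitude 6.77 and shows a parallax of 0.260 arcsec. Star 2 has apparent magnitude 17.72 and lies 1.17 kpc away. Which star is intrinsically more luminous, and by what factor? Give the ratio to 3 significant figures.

Star 2 is more luminous, by a factor of 3.86.

Star 1: d = 1/p = 1/0.260″ = 3.846 pc
Star 1: M = m − 5 log₁₀ d + 5 = 6.77 − 5·0.5850 + 5 = 8.845
Star 2: d = 1.17 kpc = 1170 pc
Star 2: M = m − 5 log₁₀ d + 5 = 17.72 − 5·3.0682 + 5 = 7.379
ΔM = M_1 − M_2 = 8.845 − (7.379) = 1.466; smaller M is more luminous → Star 2.
L ratio = 10^(0.4 |ΔM|) = 10^0.586 = 3.858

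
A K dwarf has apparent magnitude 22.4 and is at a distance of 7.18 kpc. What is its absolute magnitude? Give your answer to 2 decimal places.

d = 7.18 kpc = 7180 pc
5 log₁₀(d/10 pc) = 5 log₁₀(7180) − 5 = 14.281
M = m − 5 log₁₀(d/10) = 22.4 − 14.281 = 8.119

M ≈ 8.12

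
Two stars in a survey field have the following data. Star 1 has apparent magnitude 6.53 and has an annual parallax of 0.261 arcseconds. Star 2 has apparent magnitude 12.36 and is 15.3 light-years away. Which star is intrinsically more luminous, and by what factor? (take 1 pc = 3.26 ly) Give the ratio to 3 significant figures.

Star 1: d = 1/p = 1/0.261″ = 3.831 pc
Star 1: M = m − 5 log₁₀ d + 5 = 6.53 − 5·0.5834 + 5 = 8.613
Star 2: d = 15.3 ly / 3.26 = 4.693 pc
Star 2: M = m − 5 log₁₀ d + 5 = 12.36 − 5·0.6715 + 5 = 14.003
ΔM = M_1 − M_2 = 8.613 − (14.003) = -5.389; smaller M is more luminous → Star 1.
L ratio = 10^(0.4 |ΔM|) = 10^2.156 = 143.1

Star 1 is more luminous, by a factor of 143.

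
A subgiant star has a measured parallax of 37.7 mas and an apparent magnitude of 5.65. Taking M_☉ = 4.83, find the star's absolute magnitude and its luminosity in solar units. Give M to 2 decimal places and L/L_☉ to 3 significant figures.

M ≈ 3.53; L/L_☉ ≈ 3.31

d = 1/p = 1000/37.7 mas = 26.53 pc
M = m − 5 log₁₀ d + 5 = 5.65 − 5·1.4237 + 5 = 3.532
M − M_☉ = 3.532 − 4.83 = -1.298
L/L_☉ = 10^(−0.4 × -1.298) = 3.306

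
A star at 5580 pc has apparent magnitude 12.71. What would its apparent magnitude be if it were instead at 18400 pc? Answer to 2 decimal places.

m ≈ 15.30

Flux ∝ 1/d², so Δm = 5 log₁₀(d₂/d₁) = 5 log₁₀(18400/5580) = 2.591
m₂ = m₁ + Δm = 12.71 + (2.591) = 15.301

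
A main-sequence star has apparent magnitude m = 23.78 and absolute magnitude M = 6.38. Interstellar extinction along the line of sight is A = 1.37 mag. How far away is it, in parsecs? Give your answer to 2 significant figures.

d ≈ 16000 pc

m − M = 5 log₁₀(d/10 pc) + A  ⇒  23.78 − (6.38) − 1.37 = 5 log₁₀(d/10)
16.030 = 5 log₁₀(d/10)
log₁₀ d = (m − M − A)/5 + 1 = 4.2060
d = 10^4.2060 = 16070 pc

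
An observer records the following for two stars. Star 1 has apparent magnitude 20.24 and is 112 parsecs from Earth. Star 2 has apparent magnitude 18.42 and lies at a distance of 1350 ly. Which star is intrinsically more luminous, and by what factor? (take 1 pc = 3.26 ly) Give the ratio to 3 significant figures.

Star 2 is more luminous, by a factor of 73.1.

Star 1: M = m − 5 log₁₀ d + 5 = 20.24 − 5·2.0492 + 5 = 14.994
Star 2: d = 1350 ly / 3.26 = 414.1 pc
Star 2: M = m − 5 log₁₀ d + 5 = 18.42 − 5·2.6171 + 5 = 10.334
ΔM = M_1 − M_2 = 14.994 − (10.334) = 4.659; smaller M is more luminous → Star 2.
L ratio = 10^(0.4 |ΔM|) = 10^1.864 = 73.08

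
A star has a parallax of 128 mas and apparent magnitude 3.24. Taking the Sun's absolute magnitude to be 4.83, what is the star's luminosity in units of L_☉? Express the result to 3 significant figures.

L/L_☉ ≈ 2.64

d = 1/p = 1000/128 mas = 7.812 pc
M = m − 5 log₁₀ d + 5 = 3.24 − 5·0.8928 + 5 = 3.776
M − M_☉ = 3.776 − 4.83 = -1.054
L/L_☉ = 10^(−0.4 × -1.054) = 2.640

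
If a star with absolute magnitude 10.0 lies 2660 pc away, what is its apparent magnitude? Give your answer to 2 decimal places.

m = M + 5 log₁₀ d − 5 = 10.0 + 5·3.4249 − 5 = 22.124

m ≈ 22.12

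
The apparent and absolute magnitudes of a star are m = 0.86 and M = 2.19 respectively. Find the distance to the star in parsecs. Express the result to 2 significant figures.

Distance modulus: m − M = 0.86 − (2.19) = -1.330
m − M = 5 log₁₀ d − 5
log₁₀ d = (m − M)/5 + 1 = 0.7340
d = 10^0.7340 = 5.420 pc

d ≈ 5.4 pc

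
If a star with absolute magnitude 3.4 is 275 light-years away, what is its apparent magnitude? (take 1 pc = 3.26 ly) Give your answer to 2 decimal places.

d = 275 ly / 3.26 = 84.36 pc
m = M + 5 log₁₀ d − 5 = 3.4 + 5·1.9261 − 5 = 8.031

m ≈ 8.03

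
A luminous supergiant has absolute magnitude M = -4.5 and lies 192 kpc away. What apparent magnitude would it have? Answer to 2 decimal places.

d = 192 kpc = 192000 pc
m = M + 5 log₁₀ d − 5 = -4.5 + 5·5.2833 − 5 = 16.917

m ≈ 16.92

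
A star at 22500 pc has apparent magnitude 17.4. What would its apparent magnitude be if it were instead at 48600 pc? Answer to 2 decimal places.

Flux ∝ 1/d², so Δm = 5 log₁₀(d₂/d₁) = 5 log₁₀(48600/22500) = 1.672
m₂ = m₁ + Δm = 17.4 + (1.672) = 19.072

m ≈ 19.07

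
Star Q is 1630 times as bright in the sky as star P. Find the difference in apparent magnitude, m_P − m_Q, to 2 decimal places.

m_P − m_Q ≈ 8.03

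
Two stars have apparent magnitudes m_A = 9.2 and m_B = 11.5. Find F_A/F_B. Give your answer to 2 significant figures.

F_A/F_B ≈ 8.3

Magnitude difference = -2.3
Flux ratio = 10^(−0.4 Δm) = 10^(−0.4 × -2.3) = 10^0.920 = 8.318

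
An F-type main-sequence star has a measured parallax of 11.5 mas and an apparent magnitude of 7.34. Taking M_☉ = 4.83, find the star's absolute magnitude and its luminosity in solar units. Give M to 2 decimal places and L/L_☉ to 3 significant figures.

d = 1/p = 1000/11.5 mas = 86.96 pc
M = m − 5 log₁₀ d + 5 = 7.34 − 5·1.9393 + 5 = 2.643
M − M_☉ = 2.643 − 4.83 = -2.187
L/L_☉ = 10^(−0.4 × -2.187) = 7.492

M ≈ 2.64; L/L_☉ ≈ 7.49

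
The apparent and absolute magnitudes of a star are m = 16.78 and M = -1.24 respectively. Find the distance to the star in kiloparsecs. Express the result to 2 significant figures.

d ≈ 40 kpc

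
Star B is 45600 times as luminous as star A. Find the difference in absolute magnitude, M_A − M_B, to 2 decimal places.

Pogson: ΔM = −2.5 log₁₀(ratio) = −2.5 log₁₀(45600) = −2.5 × 4.6590 = -11.647
Star B is brighter so has the smaller magnitude: M_A − M_B is positive.

M_A − M_B ≈ 11.65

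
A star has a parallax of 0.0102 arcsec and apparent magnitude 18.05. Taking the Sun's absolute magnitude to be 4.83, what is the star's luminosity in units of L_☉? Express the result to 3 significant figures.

d = 1/p = 1/0.0102″ = 98.04 pc
M = m − 5 log₁₀ d + 5 = 18.05 − 5·1.9914 + 5 = 13.093
M − M_☉ = 13.093 − 4.83 = 8.263
L/L_☉ = 10^(−0.4 × 8.263) = 4.952×10^-4

L/L_☉ ≈ 4.95×10^-4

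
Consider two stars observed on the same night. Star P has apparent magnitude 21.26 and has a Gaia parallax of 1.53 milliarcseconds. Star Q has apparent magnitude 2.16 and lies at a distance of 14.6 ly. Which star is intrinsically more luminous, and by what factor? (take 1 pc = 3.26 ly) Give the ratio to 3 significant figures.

Star Q is more luminous, by a factor of 2050.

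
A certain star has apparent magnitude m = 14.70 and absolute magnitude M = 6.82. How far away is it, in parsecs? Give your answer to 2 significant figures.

d ≈ 380 pc

μ = m − M = 7.880
m − M = 5 log₁₀ d − 5
log₁₀ d = (m − M)/5 + 1 = 2.5760
d = 10^2.5760 = 376.7 pc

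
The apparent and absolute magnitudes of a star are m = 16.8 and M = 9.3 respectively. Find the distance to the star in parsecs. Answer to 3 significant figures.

d ≈ 316 pc

Distance modulus: m − M = 16.8 − (9.3) = 7.500
m − M = 5 log₁₀ d − 5
log₁₀ d = (m − M)/5 + 1 = 2.5000
d = 10^2.5000 = 316.2 pc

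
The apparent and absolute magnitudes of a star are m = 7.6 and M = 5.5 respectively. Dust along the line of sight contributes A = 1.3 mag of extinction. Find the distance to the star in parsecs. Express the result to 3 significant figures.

d ≈ 14.5 pc

m − M = 5 log₁₀(d/10 pc) + A  ⇒  7.6 − (5.5) − 1.3 = 5 log₁₀(d/10)
0.800 = 5 log₁₀(d/10)
log₁₀ d = (m − M − A)/5 + 1 = 1.1600
d = 10^1.1600 = 14.45 pc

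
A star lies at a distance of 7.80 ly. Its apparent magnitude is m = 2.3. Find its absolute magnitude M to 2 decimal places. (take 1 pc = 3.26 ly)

M ≈ 5.41

d = 7.80 ly / 3.26 = 2.393 pc
5 log₁₀(d/10 pc) = 5 log₁₀(2.393) − 5 = -3.106
M = m − 5 log₁₀(d/10) = 2.3 + 3.106 = 5.406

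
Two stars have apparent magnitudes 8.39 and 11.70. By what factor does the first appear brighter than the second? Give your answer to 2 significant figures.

21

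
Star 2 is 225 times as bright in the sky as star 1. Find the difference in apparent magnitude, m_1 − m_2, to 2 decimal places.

m_1 − m_2 ≈ 5.88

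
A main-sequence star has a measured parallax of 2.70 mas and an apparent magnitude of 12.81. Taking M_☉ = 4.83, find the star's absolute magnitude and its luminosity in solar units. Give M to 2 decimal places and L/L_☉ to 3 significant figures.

M ≈ 4.97; L/L_☉ ≈ 0.882

d = 1/p = 1000/2.70 mas = 370.4 pc
M = m − 5 log₁₀ d + 5 = 12.81 − 5·2.5686 + 5 = 4.967
M − M_☉ = 4.967 − 4.83 = 0.137
L/L_☉ = 10^(−0.4 × 0.137) = 0.8816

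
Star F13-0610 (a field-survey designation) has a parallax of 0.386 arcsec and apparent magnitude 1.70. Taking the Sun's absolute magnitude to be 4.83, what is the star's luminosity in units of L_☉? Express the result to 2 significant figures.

L/L_☉ ≈ 1.2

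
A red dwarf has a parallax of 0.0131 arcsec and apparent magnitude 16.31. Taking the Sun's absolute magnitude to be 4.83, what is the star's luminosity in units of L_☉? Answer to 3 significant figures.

L/L_☉ ≈ 1.49×10^-3

d = 1/p = 1/0.0131″ = 76.34 pc
M = m − 5 log₁₀ d + 5 = 16.31 − 5·1.8827 + 5 = 11.896
M − M_☉ = 11.896 − 4.83 = 7.066
L/L_☉ = 10^(−0.4 × 7.066) = 1.491×10^-3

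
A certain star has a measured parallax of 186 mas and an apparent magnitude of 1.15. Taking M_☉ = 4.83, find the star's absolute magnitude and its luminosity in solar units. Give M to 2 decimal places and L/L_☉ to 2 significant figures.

d = 1/p = 1000/186 mas = 5.376 pc
M = m − 5 log₁₀ d + 5 = 1.15 − 5·0.7305 + 5 = 2.498
M − M_☉ = 2.498 − 4.83 = -2.332
L/L_☉ = 10^(−0.4 × -2.332) = 8.570

M ≈ 2.50; L/L_☉ ≈ 8.6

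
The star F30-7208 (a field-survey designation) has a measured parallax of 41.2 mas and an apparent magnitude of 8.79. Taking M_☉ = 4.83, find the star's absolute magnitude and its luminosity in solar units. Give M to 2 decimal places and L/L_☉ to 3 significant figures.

d = 1/p = 1000/41.2 mas = 24.27 pc
M = m − 5 log₁₀ d + 5 = 8.79 − 5·1.3851 + 5 = 6.864
M − M_☉ = 6.864 − 4.83 = 2.034
L/L_☉ = 10^(−0.4 × 2.034) = 0.1535

M ≈ 6.86; L/L_☉ ≈ 0.154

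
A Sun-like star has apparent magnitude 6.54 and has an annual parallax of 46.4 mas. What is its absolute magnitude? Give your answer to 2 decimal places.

p = 46.4 mas = 0.0464″ → d = 1/p = 21.55 pc
5 log₁₀(d/10 pc) = 5 log₁₀(21.55) − 5 = 1.667
M = m − 5 log₁₀(d/10) = 6.54 − 1.667 = 4.873

M ≈ 4.87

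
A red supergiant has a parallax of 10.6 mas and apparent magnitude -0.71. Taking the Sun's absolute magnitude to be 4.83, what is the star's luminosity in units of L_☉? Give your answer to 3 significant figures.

L/L_☉ ≈ 14600

d = 1/p = 1000/10.6 mas = 94.34 pc
M = m − 5 log₁₀ d + 5 = -0.71 − 5·1.9747 + 5 = -5.583
M − M_☉ = -5.583 − 4.83 = -10.413
L/L_☉ = 10^(−0.4 × -10.413) = 14630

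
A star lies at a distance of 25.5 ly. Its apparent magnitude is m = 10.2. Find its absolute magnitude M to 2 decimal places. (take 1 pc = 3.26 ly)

d = 25.5 ly / 3.26 = 7.822 pc
5 log₁₀(d/10 pc) = 5 log₁₀(7.822) − 5 = -0.533
M = m − 5 log₁₀(d/10) = 10.2 + 0.533 = 10.733

M ≈ 10.73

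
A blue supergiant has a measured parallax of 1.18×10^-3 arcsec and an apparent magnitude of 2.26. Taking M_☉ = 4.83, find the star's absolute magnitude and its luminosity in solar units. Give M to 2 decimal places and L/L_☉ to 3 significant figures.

d = 1/p = 1/1.18×10^-3″ = 847.5 pc
M = m − 5 log₁₀ d + 5 = 2.26 − 5·2.9281 + 5 = -7.381
M − M_☉ = -7.381 − 4.83 = -12.211
L/L_☉ = 10^(−0.4 × -12.211) = 76600

M ≈ -7.38; L/L_☉ ≈ 76600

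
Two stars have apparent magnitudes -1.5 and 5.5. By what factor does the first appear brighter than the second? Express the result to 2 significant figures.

Magnitude difference = -7.0
Flux ratio = 10^(−0.4 Δm) = 10^(−0.4 × -7.0) = 10^2.800 = 631.0

630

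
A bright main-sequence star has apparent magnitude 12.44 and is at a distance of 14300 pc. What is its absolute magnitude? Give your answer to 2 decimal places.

5 log₁₀(d/10 pc) = 5 log₁₀(14300) − 5 = 15.777
M = m − 5 log₁₀(d/10) = 12.44 − 15.777 = -3.337

M ≈ -3.34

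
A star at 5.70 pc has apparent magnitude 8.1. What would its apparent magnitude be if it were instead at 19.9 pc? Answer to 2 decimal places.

Flux ∝ 1/d², so Δm = 5 log₁₀(d₂/d₁) = 5 log₁₀(19.9/5.70) = 2.715
m₂ = m₁ + Δm = 8.1 + (2.715) = 10.815

m ≈ 10.81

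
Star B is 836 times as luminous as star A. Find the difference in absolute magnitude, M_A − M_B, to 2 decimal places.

Pogson: ΔM = −2.5 log₁₀(ratio) = −2.5 log₁₀(836) = −2.5 × 2.9222 = -7.306
Star B is brighter so has the smaller magnitude: M_A − M_B is positive.

M_A − M_B ≈ 7.31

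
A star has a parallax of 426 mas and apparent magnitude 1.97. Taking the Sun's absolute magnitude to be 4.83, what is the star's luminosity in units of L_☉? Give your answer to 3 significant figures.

d = 1/p = 1000/426 mas = 2.347 pc
M = m − 5 log₁₀ d + 5 = 1.97 − 5·0.3706 + 5 = 5.117
M − M_☉ = 5.117 − 4.83 = 0.287
L/L_☉ = 10^(−0.4 × 0.287) = 0.7677

L/L_☉ ≈ 0.768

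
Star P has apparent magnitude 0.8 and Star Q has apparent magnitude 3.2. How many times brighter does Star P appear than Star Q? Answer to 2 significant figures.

Δm = 0.8 − (3.2) = -2.4
Flux ratio = 10^(−0.4 Δm) = 10^(−0.4 × -2.4) = 10^0.960 = 9.120

9.1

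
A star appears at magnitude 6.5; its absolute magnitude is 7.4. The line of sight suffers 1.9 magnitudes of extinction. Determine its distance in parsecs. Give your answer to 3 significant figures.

d ≈ 2.75 pc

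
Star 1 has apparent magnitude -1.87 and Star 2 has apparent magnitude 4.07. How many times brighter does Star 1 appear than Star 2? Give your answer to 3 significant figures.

Magnitude difference = -5.94
Flux ratio = 10^(−0.4 Δm) = 10^(−0.4 × -5.94) = 10^2.376 = 237.7

238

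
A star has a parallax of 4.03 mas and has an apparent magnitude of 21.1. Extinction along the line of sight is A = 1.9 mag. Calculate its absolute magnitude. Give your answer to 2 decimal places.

p = 4.03 mas = 4.03×10^-3″ → d = 1/p = 248.1 pc
5 log₁₀(d/10 pc) = 5 log₁₀(248.1) − 5 = 6.973
M = m − 5 log₁₀(d/10) − A = 21.1 − 6.973 − 1.9 = 12.227

M ≈ 12.23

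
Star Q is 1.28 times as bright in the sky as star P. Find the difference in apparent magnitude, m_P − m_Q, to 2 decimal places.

m_P − m_Q ≈ 0.27

Pogson: Δm = −2.5 log₁₀(ratio) = −2.5 log₁₀(1.28) = −2.5 × 0.1072 = -0.268
Star Q is brighter so has the smaller magnitude: m_P − m_Q is positive.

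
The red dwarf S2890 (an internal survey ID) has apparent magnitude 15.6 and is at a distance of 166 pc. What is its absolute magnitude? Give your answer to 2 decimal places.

5 log₁₀(d/10 pc) = 5 log₁₀(166.0) − 5 = 6.101
M = m − 5 log₁₀(d/10) = 15.6 − 6.101 = 9.499

M ≈ 9.50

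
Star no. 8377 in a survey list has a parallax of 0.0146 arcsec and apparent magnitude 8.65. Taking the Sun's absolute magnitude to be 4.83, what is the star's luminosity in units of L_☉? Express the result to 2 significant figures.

L/L_☉ ≈ 1.4

d = 1/p = 1/0.0146″ = 68.49 pc
M = m − 5 log₁₀ d + 5 = 8.65 − 5·1.8356 + 5 = 4.472
M − M_☉ = 4.472 − 4.83 = -0.358
L/L_☉ = 10^(−0.4 × -0.358) = 1.391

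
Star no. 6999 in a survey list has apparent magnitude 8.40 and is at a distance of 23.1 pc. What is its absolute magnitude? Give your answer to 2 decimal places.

M ≈ 6.58

5 log₁₀(d/10 pc) = 5 log₁₀(23.10) − 5 = 1.818
M = m − 5 log₁₀(d/10) = 8.40 − 1.818 = 6.582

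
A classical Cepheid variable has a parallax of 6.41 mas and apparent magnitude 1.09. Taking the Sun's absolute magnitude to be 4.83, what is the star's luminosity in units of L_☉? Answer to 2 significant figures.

d = 1/p = 1000/6.41 mas = 156.0 pc
M = m − 5 log₁₀ d + 5 = 1.09 − 5·2.1931 + 5 = -4.876
M − M_☉ = -4.876 − 4.83 = -9.706
L/L_☉ = 10^(−0.4 × -9.706) = 7626

L/L_☉ ≈ 7600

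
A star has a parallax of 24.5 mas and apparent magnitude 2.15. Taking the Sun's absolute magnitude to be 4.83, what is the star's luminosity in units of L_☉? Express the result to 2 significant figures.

d = 1/p = 1000/24.5 mas = 40.82 pc
M = m − 5 log₁₀ d + 5 = 2.15 − 5·1.6108 + 5 = -0.904
M − M_☉ = -0.904 − 4.83 = -5.734
L/L_☉ = 10^(−0.4 × -5.734) = 196.6

L/L_☉ ≈ 200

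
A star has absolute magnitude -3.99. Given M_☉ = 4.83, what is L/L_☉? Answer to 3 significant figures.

M − M_☉ = -3.99 − 4.83 = -8.820
L/L_☉ = 10^(−0.4 (M − M_☉)) = 10^3.528 = 3373

L/L_☉ ≈ 3370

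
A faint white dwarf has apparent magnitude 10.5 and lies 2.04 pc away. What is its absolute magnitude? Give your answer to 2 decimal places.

5 log₁₀(d/10 pc) = 5 log₁₀(2.040) − 5 = -3.452
M = m − 5 log₁₀(d/10) = 10.5 + 3.452 = 13.952

M ≈ 13.95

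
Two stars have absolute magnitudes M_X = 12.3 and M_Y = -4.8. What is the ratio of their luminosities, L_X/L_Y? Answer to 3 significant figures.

L_X/L_Y ≈ 1.45×10^-7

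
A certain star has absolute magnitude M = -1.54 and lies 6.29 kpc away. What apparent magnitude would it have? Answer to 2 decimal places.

m ≈ 12.45

d = 6.29 kpc = 6290 pc
m = M + 5 log₁₀ d − 5 = -1.54 + 5·3.7987 − 5 = 12.453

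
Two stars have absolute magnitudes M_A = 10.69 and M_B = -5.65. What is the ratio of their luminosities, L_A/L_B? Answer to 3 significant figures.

L_A/L_B ≈ 2.91×10^-7

ΔM = M_A − M_B = 16.34
L_A/L_B = 10^(−0.4 ΔM) = 10^-6.536 = 2.911×10^-7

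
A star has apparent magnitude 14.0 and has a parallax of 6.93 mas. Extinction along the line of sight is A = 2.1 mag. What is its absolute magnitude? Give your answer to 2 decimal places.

M ≈ 6.10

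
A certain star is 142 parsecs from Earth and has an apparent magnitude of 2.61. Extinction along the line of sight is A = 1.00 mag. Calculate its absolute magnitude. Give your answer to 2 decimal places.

5 log₁₀(d/10 pc) = 5 log₁₀(142.0) − 5 = 5.761
M = m − 5 log₁₀(d/10) − A = 2.61 − 5.761 − 1.00 = -4.151

M ≈ -4.15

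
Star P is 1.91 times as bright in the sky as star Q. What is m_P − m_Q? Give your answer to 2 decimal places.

Pogson: Δm = −2.5 log₁₀(ratio) = −2.5 log₁₀(1.91) = −2.5 × 0.2810 = -0.703
Star P is brighter, so it has the smaller magnitude: the difference is negative.

m_P − m_Q ≈ -0.70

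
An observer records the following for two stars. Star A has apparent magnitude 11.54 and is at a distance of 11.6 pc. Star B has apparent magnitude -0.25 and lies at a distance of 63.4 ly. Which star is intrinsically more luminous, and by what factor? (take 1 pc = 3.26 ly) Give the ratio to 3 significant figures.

Star B is more luminous, by a factor of 146000.

Star A: M = m − 5 log₁₀ d + 5 = 11.54 − 5·1.0645 + 5 = 11.218
Star B: d = 63.4 ly / 3.26 = 19.45 pc
Star B: M = m − 5 log₁₀ d + 5 = -0.25 − 5·1.2889 + 5 = -1.694
ΔM = M_A − M_B = 11.218 − (-1.694) = 12.912; smaller M is more luminous → Star B.
L ratio = 10^(0.4 |ΔM|) = 10^5.165 = 146200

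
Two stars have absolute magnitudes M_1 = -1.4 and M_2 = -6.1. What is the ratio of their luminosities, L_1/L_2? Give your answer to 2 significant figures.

L_1/L_2 ≈ 0.013

ΔM = M_1 − M_2 = 4.7
L_1/L_2 = 10^(−0.4 ΔM) = 10^-1.880 = 0.01318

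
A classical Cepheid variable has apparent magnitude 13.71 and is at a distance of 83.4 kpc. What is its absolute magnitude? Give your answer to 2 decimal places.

M ≈ -5.90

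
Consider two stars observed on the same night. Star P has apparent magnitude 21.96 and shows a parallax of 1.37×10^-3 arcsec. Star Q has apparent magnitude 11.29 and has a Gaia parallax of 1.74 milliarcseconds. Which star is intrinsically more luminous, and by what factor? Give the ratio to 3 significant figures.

Star P: d = 1/p = 1/1.37×10^-3″ = 729.9 pc
Star P: M = m − 5 log₁₀ d + 5 = 21.96 − 5·2.8633 + 5 = 12.644
Star Q: p = 1.74 mas = 1.74×10^-3″ → d = 1/p = 574.7 pc
Star Q: M = m − 5 log₁₀ d + 5 = 11.29 − 5·2.7595 + 5 = 2.493
ΔM = M_P − M_Q = 12.644 − (2.493) = 10.151; smaller M is more luminous → Star Q.
L ratio = 10^(0.4 |ΔM|) = 10^4.060 = 11490

Star Q is more luminous, by a factor of 11500.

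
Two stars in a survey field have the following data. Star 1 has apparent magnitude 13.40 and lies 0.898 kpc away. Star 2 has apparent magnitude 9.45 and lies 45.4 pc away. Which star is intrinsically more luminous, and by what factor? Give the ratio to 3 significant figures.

Star 1 is more luminous, by a factor of 10.3.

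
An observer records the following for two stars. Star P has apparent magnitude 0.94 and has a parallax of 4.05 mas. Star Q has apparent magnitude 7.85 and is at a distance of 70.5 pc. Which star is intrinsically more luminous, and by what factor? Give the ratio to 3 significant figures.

Star P is more luminous, by a factor of 7120.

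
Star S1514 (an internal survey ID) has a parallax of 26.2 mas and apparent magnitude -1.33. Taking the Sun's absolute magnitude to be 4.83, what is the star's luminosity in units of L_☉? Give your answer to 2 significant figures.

d = 1/p = 1000/26.2 mas = 38.17 pc
M = m − 5 log₁₀ d + 5 = -1.33 − 5·1.5817 + 5 = -4.238
M − M_☉ = -4.238 − 4.83 = -9.068
L/L_☉ = 10^(−0.4 × -9.068) = 4240

L/L_☉ ≈ 4200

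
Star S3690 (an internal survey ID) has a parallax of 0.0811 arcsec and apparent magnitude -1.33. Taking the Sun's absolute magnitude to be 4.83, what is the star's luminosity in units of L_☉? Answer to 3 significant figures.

d = 1/p = 1/0.0811″ = 12.33 pc
M = m − 5 log₁₀ d + 5 = -1.33 − 5·1.0910 + 5 = -1.785
M − M_☉ = -1.785 − 4.83 = -6.615
L/L_☉ = 10^(−0.4 × -6.615) = 442.5

L/L_☉ ≈ 443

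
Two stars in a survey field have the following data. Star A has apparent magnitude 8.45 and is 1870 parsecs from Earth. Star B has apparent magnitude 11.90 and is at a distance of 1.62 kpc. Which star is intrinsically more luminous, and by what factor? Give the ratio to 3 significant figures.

Star A: M = m − 5 log₁₀ d + 5 = 8.45 − 5·3.2718 + 5 = -2.909
Star B: d = 1.62 kpc = 1620 pc
Star B: M = m − 5 log₁₀ d + 5 = 11.90 − 5·3.2095 + 5 = 0.852
ΔM = M_A − M_B = -2.909 − (0.852) = -3.762; smaller M is more luminous → Star A.
L ratio = 10^(0.4 |ΔM|) = 10^1.505 = 31.96

Star A is more luminous, by a factor of 32.0.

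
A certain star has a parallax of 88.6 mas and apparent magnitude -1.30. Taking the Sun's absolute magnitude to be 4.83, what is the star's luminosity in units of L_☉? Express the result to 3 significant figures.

L/L_☉ ≈ 361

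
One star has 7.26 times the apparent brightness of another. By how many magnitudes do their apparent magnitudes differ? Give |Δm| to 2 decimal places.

|Δm| ≈ 2.15

Pogson: Δm = −2.5 log₁₀(ratio) = −2.5 log₁₀(7.26) = −2.5 × 0.8609 = -2.152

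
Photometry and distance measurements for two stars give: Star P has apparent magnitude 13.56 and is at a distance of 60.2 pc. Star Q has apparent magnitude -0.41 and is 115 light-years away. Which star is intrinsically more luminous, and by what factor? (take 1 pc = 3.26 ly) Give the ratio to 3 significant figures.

Star P: M = m − 5 log₁₀ d + 5 = 13.56 − 5·1.7796 + 5 = 9.662
Star Q: d = 115 ly / 3.26 = 35.28 pc
Star Q: M = m − 5 log₁₀ d + 5 = -0.41 − 5·1.5475 + 5 = -3.147
ΔM = M_P − M_Q = 9.662 − (-3.147) = 12.809; smaller M is more luminous → Star Q.
L ratio = 10^(0.4 |ΔM|) = 10^5.124 = 133000

Star Q is more luminous, by a factor of 133000.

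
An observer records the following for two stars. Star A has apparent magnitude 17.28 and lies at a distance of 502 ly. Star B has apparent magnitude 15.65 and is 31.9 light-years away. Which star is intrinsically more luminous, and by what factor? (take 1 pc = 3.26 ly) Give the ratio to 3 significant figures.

Star A is more luminous, by a factor of 55.2.

Star A: d = 502 ly / 3.26 = 154.0 pc
Star A: M = m − 5 log₁₀ d + 5 = 17.28 − 5·2.1875 + 5 = 11.343
Star B: d = 31.9 ly / 3.26 = 9.785 pc
Star B: M = m − 5 log₁₀ d + 5 = 15.65 − 5·0.9906 + 5 = 15.697
ΔM = M_A − M_B = 11.343 − (15.697) = -4.355; smaller M is more luminous → Star A.
L ratio = 10^(0.4 |ΔM|) = 10^1.742 = 55.19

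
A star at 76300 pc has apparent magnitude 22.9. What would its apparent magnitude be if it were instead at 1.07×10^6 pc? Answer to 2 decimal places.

Flux ∝ 1/d², so Δm = 5 log₁₀(d₂/d₁) = 5 log₁₀(1.07×10^6/76300) = 5.734
m₂ = m₁ + Δm = 22.9 + (5.734) = 28.634

m ≈ 28.63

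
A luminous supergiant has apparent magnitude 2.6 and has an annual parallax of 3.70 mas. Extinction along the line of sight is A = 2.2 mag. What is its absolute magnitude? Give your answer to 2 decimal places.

M ≈ -6.76

p = 3.70 mas = 3.70×10^-3″ → d = 1/p = 270.3 pc
5 log₁₀(d/10 pc) = 5 log₁₀(270.3) − 5 = 7.159
M = m − 5 log₁₀(d/10) − A = 2.6 − 7.159 − 2.2 = -6.759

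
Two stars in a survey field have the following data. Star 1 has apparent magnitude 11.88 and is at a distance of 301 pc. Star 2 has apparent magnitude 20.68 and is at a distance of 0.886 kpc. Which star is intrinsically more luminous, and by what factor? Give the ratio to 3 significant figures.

Star 1 is more luminous, by a factor of 382.

Star 1: M = m − 5 log₁₀ d + 5 = 11.88 − 5·2.4786 + 5 = 4.487
Star 2: d = 0.886 kpc = 886.0 pc
Star 2: M = m − 5 log₁₀ d + 5 = 20.68 − 5·2.9474 + 5 = 10.943
ΔM = M_1 − M_2 = 4.487 − (10.943) = -6.456; smaller M is more luminous → Star 1.
L ratio = 10^(0.4 |ΔM|) = 10^2.582 = 382.2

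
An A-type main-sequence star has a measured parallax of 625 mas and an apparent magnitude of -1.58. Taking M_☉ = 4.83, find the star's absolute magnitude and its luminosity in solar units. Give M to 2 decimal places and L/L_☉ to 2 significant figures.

d = 1/p = 1000/625 mas = 1.600 pc
M = m − 5 log₁₀ d + 5 = -1.58 − 5·0.2041 + 5 = 2.399
M − M_☉ = 2.399 − 4.83 = -2.431
L/L_☉ = 10^(−0.4 × -2.431) = 9.381

M ≈ 2.40; L/L_☉ ≈ 9.4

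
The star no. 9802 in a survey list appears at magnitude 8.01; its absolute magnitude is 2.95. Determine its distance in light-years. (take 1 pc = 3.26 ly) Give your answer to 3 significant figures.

Distance modulus: m − M = 8.01 − (2.95) = 5.060
m − M = 5 log₁₀ d − 5
log₁₀ d = (m − M)/5 + 1 = 2.0120
d = 10^2.0120 = 102.8 pc
= 335.1 ly

d ≈ 335 ly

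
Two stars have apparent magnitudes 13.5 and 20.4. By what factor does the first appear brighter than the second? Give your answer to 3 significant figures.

575

Magnitude difference = -6.9
Flux ratio = 10^(−0.4 Δm) = 10^(−0.4 × -6.9) = 10^2.760 = 575.4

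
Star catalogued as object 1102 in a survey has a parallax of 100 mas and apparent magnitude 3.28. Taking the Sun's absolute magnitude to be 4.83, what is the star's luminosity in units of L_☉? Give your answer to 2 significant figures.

d = 1/p = 1000/100 mas = 10.00 pc
M = m − 5 log₁₀ d + 5 = 3.28 − 5·1.0000 + 5 = 3.280
M − M_☉ = 3.280 − 4.83 = -1.550
L/L_☉ = 10^(−0.4 × -1.550) = 4.169

L/L_☉ ≈ 4.2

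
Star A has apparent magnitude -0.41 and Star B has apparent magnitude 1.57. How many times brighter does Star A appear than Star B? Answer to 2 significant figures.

Δm = -0.41 − (1.57) = -1.98
Flux ratio = 10^(−0.4 Δm) = 10^(−0.4 × -1.98) = 10^0.792 = 6.194

6.2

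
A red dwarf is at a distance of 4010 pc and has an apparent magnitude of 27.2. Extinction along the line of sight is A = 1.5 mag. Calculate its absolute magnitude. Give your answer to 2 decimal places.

M ≈ 12.68

5 log₁₀(d/10 pc) = 5 log₁₀(4010) − 5 = 13.016
M = m − 5 log₁₀(d/10) − A = 27.2 − 13.016 − 1.5 = 12.684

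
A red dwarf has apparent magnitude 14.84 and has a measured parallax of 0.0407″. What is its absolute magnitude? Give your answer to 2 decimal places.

M ≈ 12.89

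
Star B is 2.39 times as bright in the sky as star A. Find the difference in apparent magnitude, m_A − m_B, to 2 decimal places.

m_A − m_B ≈ 0.95

Pogson: Δm = −2.5 log₁₀(ratio) = −2.5 log₁₀(2.39) = −2.5 × 0.3784 = -0.946
Star B is brighter so has the smaller magnitude: m_A − m_B is positive.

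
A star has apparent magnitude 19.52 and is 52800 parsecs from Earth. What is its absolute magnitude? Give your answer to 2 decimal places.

M ≈ 0.91

5 log₁₀(d/10 pc) = 5 log₁₀(52800) − 5 = 18.613
M = m − 5 log₁₀(d/10) = 19.52 − 18.613 = 0.907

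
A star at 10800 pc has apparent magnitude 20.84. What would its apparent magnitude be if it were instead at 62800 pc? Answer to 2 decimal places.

Flux ∝ 1/d², so Δm = 5 log₁₀(d₂/d₁) = 5 log₁₀(62800/10800) = 3.823
m₂ = m₁ + Δm = 20.84 + (3.823) = 24.663

m ≈ 24.66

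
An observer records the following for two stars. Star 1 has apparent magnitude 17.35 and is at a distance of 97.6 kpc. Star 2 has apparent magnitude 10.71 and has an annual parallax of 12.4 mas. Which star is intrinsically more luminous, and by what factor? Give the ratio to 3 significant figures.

Star 1 is more luminous, by a factor of 3230.

Star 1: d = 97.6 kpc = 97600 pc
Star 1: M = m − 5 log₁₀ d + 5 = 17.35 − 5·4.9894 + 5 = -2.597
Star 2: p = 12.4 mas = 0.0124″ → d = 1/p = 80.65 pc
Star 2: M = m − 5 log₁₀ d + 5 = 10.71 − 5·1.9066 + 5 = 6.177
ΔM = M_1 − M_2 = -2.597 − (6.177) = -8.774; smaller M is more luminous → Star 1.
L ratio = 10^(0.4 |ΔM|) = 10^3.510 = 3234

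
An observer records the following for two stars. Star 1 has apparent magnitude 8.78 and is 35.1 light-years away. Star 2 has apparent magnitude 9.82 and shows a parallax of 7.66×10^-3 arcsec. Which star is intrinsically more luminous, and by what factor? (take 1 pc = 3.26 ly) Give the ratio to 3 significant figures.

Star 1: d = 35.1 ly / 3.26 = 10.77 pc
Star 1: M = m − 5 log₁₀ d + 5 = 8.78 − 5·1.0321 + 5 = 8.620
Star 2: d = 1/p = 1/7.66×10^-3″ = 130.5 pc
Star 2: M = m − 5 log₁₀ d + 5 = 9.82 − 5·2.1158 + 5 = 4.241
ΔM = M_1 − M_2 = 8.620 − (4.241) = 4.378; smaller M is more luminous → Star 2.
L ratio = 10^(0.4 |ΔM|) = 10^1.751 = 56.41

Star 2 is more luminous, by a factor of 56.4.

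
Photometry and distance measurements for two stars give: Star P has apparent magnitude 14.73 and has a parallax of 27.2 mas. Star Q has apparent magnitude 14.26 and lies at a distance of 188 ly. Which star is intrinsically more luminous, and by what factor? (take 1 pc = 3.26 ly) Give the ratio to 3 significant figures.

Star Q is more luminous, by a factor of 3.79.

Star P: p = 27.2 mas = 0.0272″ → d = 1/p = 36.76 pc
Star P: M = m − 5 log₁₀ d + 5 = 14.73 − 5·1.5654 + 5 = 11.903
Star Q: d = 188 ly / 3.26 = 57.67 pc
Star Q: M = m − 5 log₁₀ d + 5 = 14.26 − 5·1.7609 + 5 = 10.455
ΔM = M_P − M_Q = 11.903 − (10.455) = 1.448; smaller M is more luminous → Star Q.
L ratio = 10^(0.4 |ΔM|) = 10^0.579 = 3.793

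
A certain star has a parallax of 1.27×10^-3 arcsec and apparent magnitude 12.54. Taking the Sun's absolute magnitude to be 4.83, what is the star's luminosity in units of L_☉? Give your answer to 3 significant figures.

d = 1/p = 1/1.27×10^-3″ = 787.4 pc
M = m − 5 log₁₀ d + 5 = 12.54 − 5·2.8962 + 5 = 3.059
M − M_☉ = 3.059 − 4.83 = -1.771
L/L_☉ = 10^(−0.4 × -1.771) = 5.110

L/L_☉ ≈ 5.11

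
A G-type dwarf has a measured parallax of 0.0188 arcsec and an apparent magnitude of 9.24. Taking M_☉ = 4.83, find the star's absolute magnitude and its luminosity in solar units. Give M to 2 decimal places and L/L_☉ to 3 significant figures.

M ≈ 5.61; L/L_☉ ≈ 0.487

d = 1/p = 1/0.0188″ = 53.19 pc
M = m − 5 log₁₀ d + 5 = 9.24 − 5·1.7258 + 5 = 5.611
M − M_☉ = 5.611 − 4.83 = 0.781
L/L_☉ = 10^(−0.4 × 0.781) = 0.4872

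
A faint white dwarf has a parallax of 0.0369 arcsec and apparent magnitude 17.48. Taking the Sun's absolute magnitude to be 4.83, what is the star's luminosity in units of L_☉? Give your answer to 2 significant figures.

L/L_☉ ≈ 6.4×10^-5

d = 1/p = 1/0.0369″ = 27.10 pc
M = m − 5 log₁₀ d + 5 = 17.48 − 5·1.4330 + 5 = 15.315
M − M_☉ = 15.315 − 4.83 = 10.485
L/L_☉ = 10^(−0.4 × 10.485) = 6.397×10^-5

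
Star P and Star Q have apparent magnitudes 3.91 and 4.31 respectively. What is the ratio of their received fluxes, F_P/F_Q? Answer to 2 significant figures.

Δm = 3.91 − (4.31) = -0.40
Flux ratio = 10^(−0.4 Δm) = 10^(−0.4 × -0.40) = 10^0.160 = 1.445

F_P/F_Q ≈ 1.4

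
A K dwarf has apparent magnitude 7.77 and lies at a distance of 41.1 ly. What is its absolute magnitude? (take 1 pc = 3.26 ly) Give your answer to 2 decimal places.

d = 41.1 ly / 3.26 = 12.61 pc
5 log₁₀(d/10 pc) = 5 log₁₀(12.61) − 5 = 0.503
M = m − 5 log₁₀(d/10) = 7.77 − 0.503 = 7.267

M ≈ 7.27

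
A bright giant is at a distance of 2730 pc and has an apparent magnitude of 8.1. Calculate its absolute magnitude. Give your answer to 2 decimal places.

M ≈ -4.08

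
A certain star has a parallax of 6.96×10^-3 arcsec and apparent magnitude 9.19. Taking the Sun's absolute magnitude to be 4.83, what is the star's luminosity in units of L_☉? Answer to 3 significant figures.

d = 1/p = 1/6.96×10^-3″ = 143.7 pc
M = m − 5 log₁₀ d + 5 = 9.19 − 5·2.1574 + 5 = 3.403
M − M_☉ = 3.403 − 4.83 = -1.427
L/L_☉ = 10^(−0.4 × -1.427) = 3.722

L/L_☉ ≈ 3.72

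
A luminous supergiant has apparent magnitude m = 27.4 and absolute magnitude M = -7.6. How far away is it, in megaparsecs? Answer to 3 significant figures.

d ≈ 100 Mpc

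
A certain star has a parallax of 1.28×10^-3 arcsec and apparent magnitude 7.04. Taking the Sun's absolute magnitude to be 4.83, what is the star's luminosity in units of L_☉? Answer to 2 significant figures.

L/L_☉ ≈ 800

d = 1/p = 1/1.28×10^-3″ = 781.2 pc
M = m − 5 log₁₀ d + 5 = 7.04 − 5·2.8928 + 5 = -2.424
M − M_☉ = -2.424 − 4.83 = -7.254
L/L_☉ = 10^(−0.4 × -7.254) = 797.2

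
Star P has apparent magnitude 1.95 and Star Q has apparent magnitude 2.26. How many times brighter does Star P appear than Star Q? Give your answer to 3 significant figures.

1.33

Magnitude difference = -0.31
Flux ratio = 10^(−0.4 Δm) = 10^(−0.4 × -0.31) = 10^0.124 = 1.330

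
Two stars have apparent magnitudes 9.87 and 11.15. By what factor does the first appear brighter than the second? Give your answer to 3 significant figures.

3.25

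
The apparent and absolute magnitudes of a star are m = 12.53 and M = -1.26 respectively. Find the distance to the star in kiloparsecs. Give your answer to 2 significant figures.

Distance modulus: m − M = 12.53 − (-1.26) = 13.790
m − M = 5 log₁₀ d − 5
log₁₀ d = (m − M)/5 + 1 = 3.7580
d = 10^3.7580 = 5728 pc
= 5.728 kpc

d ≈ 5.7 kpc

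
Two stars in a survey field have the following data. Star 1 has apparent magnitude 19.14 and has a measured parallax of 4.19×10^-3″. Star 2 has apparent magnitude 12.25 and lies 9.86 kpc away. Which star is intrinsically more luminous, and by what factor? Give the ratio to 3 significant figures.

Star 2 is more luminous, by a factor of 973000.

Star 1: d = 1/p = 1/4.19×10^-3″ = 238.7 pc
Star 1: M = m − 5 log₁₀ d + 5 = 19.14 − 5·2.3778 + 5 = 12.251
Star 2: d = 9.86 kpc = 9860 pc
Star 2: M = m − 5 log₁₀ d + 5 = 12.25 − 5·3.9939 + 5 = -2.719
ΔM = M_1 − M_2 = 12.251 − (-2.719) = 14.970; smaller M is more luminous → Star 2.
L ratio = 10^(0.4 |ΔM|) = 10^5.988 = 973200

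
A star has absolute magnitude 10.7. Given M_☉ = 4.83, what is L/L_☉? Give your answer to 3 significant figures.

M − M_☉ = 10.7 − 4.83 = 5.870
L/L_☉ = 10^(−0.4 (M − M_☉)) = 10^-2.348 = 4.487×10^-3

L/L_☉ ≈ 4.49×10^-3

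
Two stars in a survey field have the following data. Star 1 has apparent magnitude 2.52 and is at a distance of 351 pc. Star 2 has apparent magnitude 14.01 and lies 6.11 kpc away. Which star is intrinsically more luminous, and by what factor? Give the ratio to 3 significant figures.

Star 1 is more luminous, by a factor of 130.

Star 1: M = m − 5 log₁₀ d + 5 = 2.52 − 5·2.5453 + 5 = -5.207
Star 2: d = 6.11 kpc = 6110 pc
Star 2: M = m − 5 log₁₀ d + 5 = 14.01 − 5·3.7860 + 5 = 0.080
ΔM = M_1 − M_2 = -5.207 − (0.080) = -5.286; smaller M is more luminous → Star 1.
L ratio = 10^(0.4 |ΔM|) = 10^2.115 = 130.2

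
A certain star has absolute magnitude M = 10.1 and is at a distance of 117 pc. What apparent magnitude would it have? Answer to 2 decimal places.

m ≈ 15.44

m = M + 5 log₁₀ d − 5 = 10.1 + 5·2.0682 − 5 = 15.441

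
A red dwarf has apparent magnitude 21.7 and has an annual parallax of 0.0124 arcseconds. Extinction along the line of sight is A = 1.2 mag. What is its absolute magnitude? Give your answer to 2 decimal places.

M ≈ 15.97

d = 1/p = 1/0.0124″ = 80.65 pc
5 log₁₀(d/10 pc) = 5 log₁₀(80.65) − 5 = 4.533
M = m − 5 log₁₀(d/10) − A = 21.7 − 4.533 − 1.2 = 15.967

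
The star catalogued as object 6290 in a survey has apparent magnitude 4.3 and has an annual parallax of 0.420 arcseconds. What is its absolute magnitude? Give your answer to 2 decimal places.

M ≈ 7.42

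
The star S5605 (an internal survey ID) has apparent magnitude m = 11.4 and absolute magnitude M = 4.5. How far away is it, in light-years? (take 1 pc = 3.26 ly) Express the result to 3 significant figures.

d ≈ 782 ly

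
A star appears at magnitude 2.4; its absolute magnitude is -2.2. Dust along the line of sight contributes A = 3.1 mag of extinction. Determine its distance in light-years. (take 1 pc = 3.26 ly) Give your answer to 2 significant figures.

d ≈ 65 ly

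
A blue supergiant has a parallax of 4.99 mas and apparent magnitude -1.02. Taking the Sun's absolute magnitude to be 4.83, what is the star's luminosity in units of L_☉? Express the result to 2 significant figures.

L/L_☉ ≈ 88000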